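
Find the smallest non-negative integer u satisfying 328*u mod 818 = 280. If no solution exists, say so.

gcd(328, 818) = 2, and 2 | 280, so solutions exist.
Divide through by 2: 164*u ≡ 140 (mod 409).
164⁻¹ ≡ 207 (mod 409).
u ≡ 207*140 ≡ 350 (mod 409).
The smallest non-negative solution is u = 350.

350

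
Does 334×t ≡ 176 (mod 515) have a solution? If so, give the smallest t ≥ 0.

349

gcd(334, 515) = 1, so a unique solution mod 515 exists.
334⁻¹ ≡ 239 (mod 515).
t ≡ 239×176 ≡ 349 (mod 515).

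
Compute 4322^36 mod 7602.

36 in binary is 100100, i.e. 36 = 32 + 4.
4322^1 ≡ 4322 (mod 7602)
4322^2 ≡ 4322^2 = 18679684 ≡ 1570 (mod 7602)
4322^4 ≡ 1570^2 = 2464900 ≡ 1852 (mod 7602)
4322^8 ≡ 1852^2 = 3429904 ≡ 1402 (mod 7602)
4322^16 ≡ 1402^2 = 1965604 ≡ 4288 (mod 7602)
4322^32 ≡ 4288^2 = 18386944 ≡ 5308 (mod 7602)
4322^36 = 4322^32 · 4322^4 ≡ 5308 · 1852 (mod 7602).
5308 · 1852 = 9830416 ≡ 1030 (mod 7602).

1030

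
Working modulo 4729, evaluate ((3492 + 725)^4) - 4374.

4133

3492 + 725 = 4217
(4217)^4 ≡ 3778 (mod 4729)
3778 - 4374 = -596 ≡ 4133 (mod 4729)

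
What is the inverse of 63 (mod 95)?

By the extended Euclidean algorithm:
95 = 1×63 + 32
63 = 1×32 + 31
32 = 1×31 + 1
31 = 31×1 + 0
gcd(63, 95) = 1, so the inverse exists.
Bézout: 1 = 2×95 − 3×63.
So 63⁻¹ ≡ −3 ≡ 92 (mod 95).

92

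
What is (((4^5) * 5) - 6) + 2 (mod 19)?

5

(4)^5 ≡ 17 (mod 19)
17 * 5 = 85 ≡ 9 (mod 19)
9 - 6 = 3
3 + 2 = 5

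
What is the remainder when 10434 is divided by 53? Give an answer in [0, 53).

46

10434 = 196*53 + 46, so 10434 ≡ 46 (mod 53).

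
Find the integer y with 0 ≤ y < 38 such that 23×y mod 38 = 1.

5

38 = 1×23 + 15
23 = 1×15 + 8
15 = 1×8 + 7
8 = 1×7 + 1
7 = 7×1 + 0
gcd(23, 38) = 1, so the inverse exists.
Bézout: 1 = −3×38 + 5×23.
So 23⁻¹ ≡ 5 (mod 38).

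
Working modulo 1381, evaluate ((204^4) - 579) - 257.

616

(204)^4 ≡ 71 (mod 1381)
71 - 579 = -508 ≡ 873 (mod 1381)
873 - 257 = 616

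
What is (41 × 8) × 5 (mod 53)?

41 × 8 = 328 ≡ 10 (mod 53)
10 × 5 = 50

50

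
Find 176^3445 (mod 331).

220

3445 in binary is 110101110101, i.e. 3445 = 2048 + 1024 + 256 + 64 + 32 + 16 + 4 + 1.
176^1 ≡ 176 (mod 331)
176^2 ≡ 176^2 = 30976 ≡ 193 (mod 331)
176^4 ≡ 193^2 = 37249 ≡ 177 (mod 331)
176^8 ≡ 177^2 = 31329 ≡ 215 (mod 331)
176^16 ≡ 215^2 = 46225 ≡ 216 (mod 331)
176^32 ≡ 216^2 = 46656 ≡ 316 (mod 331)
176^64 ≡ 316^2 = 99856 ≡ 225 (mod 331)
176^128 ≡ 225^2 = 50625 ≡ 313 (mod 331)
176^256 ≡ 313^2 = 97969 ≡ 324 (mod 331)
176^512 ≡ 324^2 = 104976 ≡ 49 (mod 331)
176^1024 ≡ 49^2 = 2401 ≡ 84 (mod 331)
176^2048 ≡ 84^2 = 7056 ≡ 105 (mod 331)
176^3445 = 176^2048 * 176^1024 * 176^256 * 176^64 * 176^32 * 176^16 * 176^4 * 176^1 ≡ 105 * 84 * 324 * 225 * 316 * 216 * 177 * 176 (mod 331).
Accumulate the product:
105 * 84 = 8820 ≡ 214
214 * 324 = 69336 ≡ 157
157 * 225 = 35325 ≡ 239
239 * 316 = 75524 ≡ 56
56 * 216 = 12096 ≡ 180
180 * 177 = 31860 ≡ 84
84 * 176 = 14784 ≡ 220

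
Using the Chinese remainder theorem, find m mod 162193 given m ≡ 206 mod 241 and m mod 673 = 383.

241⁻¹ mod 673: 241·525 ≡ 1 (mod 673), so 241⁻¹ ≡ 525.
m = 206 + 241·((383 − 206)·525 mod 673) = 206 + 241·51 = 12497.
Check: 12497 mod 241 = 206, 12497 mod 673 = 383. ✓

12497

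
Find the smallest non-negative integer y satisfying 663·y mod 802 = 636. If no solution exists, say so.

gcd(663, 802) = 1, so a unique solution mod 802 exists.
663⁻¹ ≡ 75 (mod 802).
y ≡ 75·636 ≡ 382 (mod 802).

382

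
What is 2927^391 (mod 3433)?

Compute successive squares:
391 in binary is 110000111, i.e. 391 = 256 + 128 + 4 + 2 + 1.
2927^1 ≡ 2927 (mod 3433)
2927^2 ≡ 2927^2 = 8567329 ≡ 1994 (mod 3433)
2927^4 ≡ 1994^2 = 3976036 ≡ 622 (mod 3433)
2927^8 ≡ 622^2 = 386884 ≡ 2388 (mod 3433)
2927^16 ≡ 2388^2 = 5702544 ≡ 331 (mod 3433)
2927^32 ≡ 331^2 = 109561 ≡ 3138 (mod 3433)
2927^64 ≡ 3138^2 = 9847044 ≡ 1200 (mod 3433)
2927^128 ≡ 1200^2 = 1440000 ≡ 1573 (mod 3433)
2927^256 ≡ 1573^2 = 2474329 ≡ 2569 (mod 3433)
2927^391 = 2927^256 · 2927^128 · 2927^4 · 2927^2 · 2927^1 ≡ 2569 · 1573 · 622 · 1994 · 2927 (mod 3433).
Accumulate the product:
2569 · 1573 = 4041037 ≡ 396
396 · 622 = 246312 ≡ 2569
2569 · 1994 = 5122586 ≡ 550
550 · 2927 = 1609850 ≡ 3206

3206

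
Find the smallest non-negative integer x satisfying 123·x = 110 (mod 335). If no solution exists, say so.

gcd(123, 335) = 1, so a unique solution mod 335 exists.
123⁻¹ ≡ 207 (mod 335).
x ≡ 207·110 ≡ 325 (mod 335).

325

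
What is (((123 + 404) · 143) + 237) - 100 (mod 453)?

123 + 404 = 527 ≡ 74 (mod 453)
74 · 143 = 10582 ≡ 163 (mod 453)
163 + 237 = 400
400 - 100 = 300

300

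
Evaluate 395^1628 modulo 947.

904

Compute successive squares:
395^1 ≡ 395 (mod 947)
395^2 ≡ 395^2 = 156025 ≡ 717 (mod 947)
395^4 ≡ 717^2 = 514089 ≡ 815 (mod 947)
395^8 ≡ 815^2 = 664225 ≡ 378 (mod 947)
395^16 ≡ 378^2 = 142884 ≡ 834 (mod 947)
395^32 ≡ 834^2 = 695556 ≡ 458 (mod 947)
395^64 ≡ 458^2 = 209764 ≡ 477 (mod 947)
395^128 ≡ 477^2 = 227529 ≡ 249 (mod 947)
395^256 ≡ 249^2 = 62001 ≡ 446 (mod 947)
395^512 ≡ 446^2 = 198916 ≡ 46 (mod 947)
395^1024 ≡ 46^2 = 2116 ≡ 222 (mod 947)
395^1628 = 395^1024 × 395^512 × 395^64 × 395^16 × 395^8 × 395^4 ≡ 222 × 46 × 477 × 834 × 378 × 815 (mod 947).
Accumulate the product:
222 × 46 = 10212 ≡ 742
742 × 477 = 353934 ≡ 703
703 × 834 = 586302 ≡ 109
109 × 378 = 41202 ≡ 481
481 × 815 = 392015 ≡ 904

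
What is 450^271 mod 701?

251

450^1 ≡ 450 (mod 701)
450^2 ≡ 450^2 = 202500 ≡ 612 (mod 701)
450^4 ≡ 612^2 = 374544 ≡ 210 (mod 701)
450^8 ≡ 210^2 = 44100 ≡ 638 (mod 701)
450^16 ≡ 638^2 = 407044 ≡ 464 (mod 701)
450^32 ≡ 464^2 = 215296 ≡ 89 (mod 701)
450^64 ≡ 89^2 = 7921 ≡ 210 (mod 701)
450^128 ≡ 210^2 = 44100 ≡ 638 (mod 701)
450^256 ≡ 638^2 = 407044 ≡ 464 (mod 701)
450^271 = 450^256 * 450^8 * 450^4 * 450^2 * 450^1 ≡ 464 * 638 * 210 * 612 * 450 (mod 701).
Accumulate the product:
464 * 638 = 296032 ≡ 210
210 * 210 = 44100 ≡ 638
638 * 612 = 390456 ≡ 700
700 * 450 = 315000 ≡ 251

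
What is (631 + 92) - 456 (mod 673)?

267

631 + 92 = 723 ≡ 50 (mod 673)
50 - 456 = -406 ≡ 267 (mod 673)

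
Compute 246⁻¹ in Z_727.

By the extended Euclidean algorithm:
727 = 2*246 + 235
246 = 1*235 + 11
235 = 21*11 + 4
11 = 2*4 + 3
4 = 1*3 + 1
3 = 3*1 + 0
gcd(246, 727) = 1, so the inverse exists.
Bézout: 1 = 67*727 − 198*246.
So 246⁻¹ ≡ −198 ≡ 529 (mod 727).

529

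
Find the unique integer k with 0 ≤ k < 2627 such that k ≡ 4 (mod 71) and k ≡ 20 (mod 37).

501

71⁻¹ mod 37: 71·12 ≡ 1 (mod 37), so 71⁻¹ ≡ 12.
k = 4 + 71·((20 − 4)·12 mod 37) = 4 + 71·7 = 501.
Check: 501 mod 71 = 4, 501 mod 37 = 20. ✓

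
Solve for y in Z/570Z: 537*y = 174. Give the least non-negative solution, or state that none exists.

12

gcd(537, 570) = 3, and 3 | 174, so solutions exist.
Divide through by 3: 179*y mod 190 = 58.
179⁻¹ ≡ 69 (mod 190).
y ≡ 69*58 ≡ 12 (mod 190).
The smallest non-negative solution is y = 12.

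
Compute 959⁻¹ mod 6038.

By the extended Euclidean algorithm:
6038 = 6×959 + 284
959 = 3×284 + 107
284 = 2×107 + 70
107 = 1×70 + 37
70 = 1×37 + 33
37 = 1×33 + 4
33 = 8×4 + 1
4 = 4×1 + 0
gcd(959, 6038) = 1, so the inverse exists.
Back-substitute for 1:
1 = 1×33 − 8×4
  = −8×37 + 9×33
  = 9×70 − 17×37
  = −17×107 + 26×70
  = 26×284 − 69×107
  = −69×959 + 233×284
  = 233×6038 − 1467×959
So 959⁻¹ ≡ −1467 ≡ 4571 (mod 6038).

4571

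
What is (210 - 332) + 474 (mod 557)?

210 - 332 = -122 ≡ 435 (mod 557)
435 + 474 = 909 ≡ 352 (mod 557)

352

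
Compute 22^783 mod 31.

By square-and-multiply:
783 in binary is 1100001111, i.e. 783 = 512 + 256 + 8 + 4 + 2 + 1.
22^1 ≡ 22 (mod 31)
22^2 ≡ 22^2 = 484 ≡ 19 (mod 31)
22^4 ≡ 19^2 = 361 ≡ 20 (mod 31)
22^8 ≡ 20^2 = 400 ≡ 28 (mod 31)
22^16 ≡ 28^2 = 784 ≡ 9 (mod 31)
22^32 ≡ 9^2 = 81 ≡ 19 (mod 31)
22^64 ≡ 19^2 = 361 ≡ 20 (mod 31)
22^128 ≡ 20^2 = 400 ≡ 28 (mod 31)
22^256 ≡ 28^2 = 784 ≡ 9 (mod 31)
22^512 ≡ 9^2 = 81 ≡ 19 (mod 31)
22^783 = 22^512 · 22^256 · 22^8 · 22^4 · 22^2 · 22^1 ≡ 19 · 9 · 28 · 20 · 19 · 22 (mod 31).
Accumulate the product:
19 · 9 = 171 ≡ 16
16 · 28 = 448 ≡ 14
14 · 20 = 280 ≡ 1
1 · 19 = 19
19 · 22 = 418 ≡ 15

15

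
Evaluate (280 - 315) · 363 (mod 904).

855

280 - 315 = -35 ≡ 869 (mod 904)
869 · 363 = 315447 ≡ 855 (mod 904)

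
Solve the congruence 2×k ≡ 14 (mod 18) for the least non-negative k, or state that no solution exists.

7

gcd(2, 18) = 2, and 2 | 14, so solutions exist.
Divide through by 2: 1×k = 7 (mod 9).
1⁻¹ ≡ 1 (mod 9).
k ≡ 1×7 ≡ 7 (mod 9).
The smallest non-negative solution is k = 7.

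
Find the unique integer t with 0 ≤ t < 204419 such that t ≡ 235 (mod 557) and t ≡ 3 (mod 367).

27528

557⁻¹ mod 367: 557·226 ≡ 1 (mod 367), so 557⁻¹ ≡ 226.
t = 235 + 557·((3 − 235)·226 mod 367) = 235 + 557·49 = 27528.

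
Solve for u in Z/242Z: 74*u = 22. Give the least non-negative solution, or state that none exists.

gcd(74, 242) = 2, and 2 | 22, so solutions exist.
Divide through by 2: 37*u ≡ 11 mod 121.
37⁻¹ ≡ 36 (mod 121).
u ≡ 36*11 ≡ 33 (mod 121).
The smallest non-negative solution is u = 33.

33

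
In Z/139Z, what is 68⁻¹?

92

Apply the Euclidean algorithm and back-substitute:
139 = 2*68 + 3
68 = 22*3 + 2
3 = 1*2 + 1
2 = 2*1 + 0
gcd(68, 139) = 1, so the inverse exists.
Back-substitute for 1:
1 = 1*3 − 1*2
  = −1*68 + 23*3
  = 23*139 − 47*68
So 68⁻¹ ≡ −47 ≡ 92 (mod 139).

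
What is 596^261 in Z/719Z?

Compute successive squares:
261 in binary is 100000101, i.e. 261 = 256 + 4 + 1.
596^1 ≡ 596 (mod 719)
596^2 ≡ 596^2 = 355216 ≡ 30 (mod 719)
596^4 ≡ 30^2 = 900 ≡ 181 (mod 719)
596^8 ≡ 181^2 = 32761 ≡ 406 (mod 719)
596^16 ≡ 406^2 = 164836 ≡ 185 (mod 719)
596^32 ≡ 185^2 = 34225 ≡ 432 (mod 719)
596^64 ≡ 432^2 = 186624 ≡ 403 (mod 719)
596^128 ≡ 403^2 = 162409 ≡ 634 (mod 719)
596^256 ≡ 634^2 = 401956 ≡ 35 (mod 719)
596^261 = 596^256 * 596^4 * 596^1 ≡ 35 * 181 * 596 (mod 719).
Accumulate the product:
35 * 181 = 6335 ≡ 583
583 * 596 = 347468 ≡ 191

191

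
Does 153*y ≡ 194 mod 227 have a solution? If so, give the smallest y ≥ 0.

71

gcd(153, 227) = 1, so a unique solution mod 227 exists.
153⁻¹ ≡ 46 (mod 227).
y ≡ 46*194 ≡ 71 (mod 227).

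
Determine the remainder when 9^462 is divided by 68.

21

9^1 ≡ 9 (mod 68)
9^2 ≡ 9^2 = 81 ≡ 13 (mod 68)
9^4 ≡ 13^2 = 169 ≡ 33 (mod 68)
9^8 ≡ 33^2 = 1089 ≡ 1 (mod 68)
9^16 ≡ 1^2 = 1 (mod 68)
9^32 ≡ 1^2 = 1 (mod 68)
9^64 ≡ 1^2 = 1 (mod 68)
9^128 ≡ 1^2 = 1 (mod 68)
9^256 ≡ 1^2 = 1 (mod 68)
9^462 = 9^256 × 9^128 × 9^64 × 9^8 × 9^4 × 9^2 ≡ 1 × 1 × 1 × 1 × 33 × 13 (mod 68).
Accumulate the product:
1 × 1 = 1
1 × 1 = 1
1 × 1 = 1
1 × 33 = 33
33 × 13 = 429 ≡ 21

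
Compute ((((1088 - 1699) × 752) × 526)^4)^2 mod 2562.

400

1088 - 1699 = -611 ≡ 1951 (mod 2562)
1951 × 752 = 1467152 ≡ 1688 (mod 2562)
1688 × 526 = 887888 ≡ 1436 (mod 2562)
(1436)^4 ≡ 1240 (mod 2562)
(1240)^2 ≡ 400 (mod 2562)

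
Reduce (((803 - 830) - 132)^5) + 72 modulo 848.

803 - 830 = -27 ≡ 821 (mod 848)
821 - 132 = 689
(689)^5 ≡ 689 (mod 848)
689 + 72 = 761

761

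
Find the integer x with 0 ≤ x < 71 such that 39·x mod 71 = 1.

51

71 = 1·39 + 32
39 = 1·32 + 7
32 = 4·7 + 4
7 = 1·4 + 3
4 = 1·3 + 1
3 = 3·1 + 0
gcd(39, 71) = 1, so the inverse exists.
Back-substitute for 1:
1 = 1·4 − 1·3
  = −1·7 + 2·4
  = 2·32 − 9·7
  = −9·39 + 11·32
  = 11·71 − 20·39
So 39⁻¹ ≡ −20 ≡ 51 (mod 71).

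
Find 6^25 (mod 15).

6

Using repeated squaring:
25 in binary is 11001, i.e. 25 = 16 + 8 + 1.
6^1 ≡ 6 (mod 15)
6^2 ≡ 6^2 = 36 ≡ 6 (mod 15)
6^4 ≡ 6^2 = 36 ≡ 6 (mod 15)
6^8 ≡ 6^2 = 36 ≡ 6 (mod 15)
6^16 ≡ 6^2 = 36 ≡ 6 (mod 15)
6^25 = 6^16 × 6^8 × 6^1 ≡ 6 × 6 × 6 (mod 15).
Accumulate the product:
6 × 6 = 36 ≡ 6
6 × 6 = 36 ≡ 6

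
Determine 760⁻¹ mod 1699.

Run the extended Euclidean algorithm:
1699 = 2*760 + 179
760 = 4*179 + 44
179 = 4*44 + 3
44 = 14*3 + 2
3 = 1*2 + 1
2 = 2*1 + 0
gcd(760, 1699) = 1, so the inverse exists.
Back-substitute for 1:
1 = 1*3 − 1*2
  = −1*44 + 15*3
  = 15*179 − 61*44
  = −61*760 + 259*179
  = 259*1699 − 579*760
So 760⁻¹ ≡ −579 ≡ 1120 (mod 1699).

1120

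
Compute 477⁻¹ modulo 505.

505 = 1·477 + 28
477 = 17·28 + 1
28 = 28·1 + 0
gcd(477, 505) = 1, so the inverse exists.
Bézout: 1 = −17·505 + 18·477.
So 477⁻¹ ≡ 18 (mod 505).

18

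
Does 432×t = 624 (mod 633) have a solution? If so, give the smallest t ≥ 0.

189

gcd(432, 633) = 3, and 3 | 624, so solutions exist.
Divide through by 3: 144×t = 208 (mod 211).
144⁻¹ ≡ 148 (mod 211).
t ≡ 148×208 ≡ 189 (mod 211).
The smallest non-negative solution is t = 189.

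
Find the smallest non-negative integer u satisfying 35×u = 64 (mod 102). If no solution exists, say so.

98

gcd(35, 102) = 1, so a unique solution mod 102 exists.
35⁻¹ ≡ 35 (mod 102).
u ≡ 35×64 ≡ 98 (mod 102).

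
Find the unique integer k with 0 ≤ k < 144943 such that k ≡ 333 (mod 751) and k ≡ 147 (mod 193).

48397

751⁻¹ mod 193: 751*147 ≡ 1 (mod 193), so 751⁻¹ ≡ 147.
k = 333 + 751*((147 − 333)*147 mod 193) = 333 + 751*64 = 48397.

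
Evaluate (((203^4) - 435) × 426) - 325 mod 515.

281

(203)^4 ≡ 81 (mod 515)
81 - 435 = -354 ≡ 161 (mod 515)
161 × 426 = 68586 ≡ 91 (mod 515)
91 - 325 = -234 ≡ 281 (mod 515)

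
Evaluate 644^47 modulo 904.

624

47 in binary is 101111, i.e. 47 = 32 + 8 + 4 + 2 + 1.
644^1 ≡ 644 (mod 904)
644^2 ≡ 644^2 = 414736 ≡ 704 (mod 904)
644^4 ≡ 704^2 = 495616 ≡ 224 (mod 904)
644^8 ≡ 224^2 = 50176 ≡ 456 (mod 904)
644^16 ≡ 456^2 = 207936 ≡ 16 (mod 904)
644^32 ≡ 16^2 = 256 (mod 904)
644^47 = 644^32 × 644^8 × 644^4 × 644^2 × 644^1 ≡ 256 × 456 × 224 × 704 × 644 (mod 904).
Accumulate the product:
256 × 456 = 116736 ≡ 120
120 × 224 = 26880 ≡ 664
664 × 704 = 467456 ≡ 88
88 × 644 = 56672 ≡ 624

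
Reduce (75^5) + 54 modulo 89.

57

(75)^5 ≡ 3 (mod 89)
3 + 54 = 57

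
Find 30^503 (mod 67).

Compute successive squares:
503 in binary is 111110111, i.e. 503 = 256 + 128 + 64 + 32 + 16 + 4 + 2 + 1.
30^1 ≡ 30 (mod 67)
30^2 ≡ 30^2 = 900 ≡ 29 (mod 67)
30^4 ≡ 29^2 = 841 ≡ 37 (mod 67)
30^8 ≡ 37^2 = 1369 ≡ 29 (mod 67)
30^16 ≡ 29^2 = 841 ≡ 37 (mod 67)
30^32 ≡ 37^2 = 1369 ≡ 29 (mod 67)
30^64 ≡ 29^2 = 841 ≡ 37 (mod 67)
30^128 ≡ 37^2 = 1369 ≡ 29 (mod 67)
30^256 ≡ 29^2 = 841 ≡ 37 (mod 67)
30^503 = 30^256 * 30^128 * 30^64 * 30^32 * 30^16 * 30^4 * 30^2 * 30^1 ≡ 37 * 29 * 37 * 29 * 37 * 37 * 29 * 30 (mod 67).
Accumulate the product:
37 * 29 = 1073 ≡ 1
1 * 37 = 37
37 * 29 = 1073 ≡ 1
1 * 37 = 37
37 * 37 = 1369 ≡ 29
29 * 29 = 841 ≡ 37
37 * 30 = 1110 ≡ 38

38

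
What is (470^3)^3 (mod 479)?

(470)^3 ≡ 229 (mod 479)
(229)^3 ≡ 459 (mod 479)

459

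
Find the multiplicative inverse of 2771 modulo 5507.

5507 = 1×2771 + 2736
2771 = 1×2736 + 35
2736 = 78×35 + 6
35 = 5×6 + 5
6 = 1×5 + 1
5 = 5×1 + 0
gcd(2771, 5507) = 1, so the inverse exists.
Bézout: 1 = 475×5507 − 944×2771.
So 2771⁻¹ ≡ −944 ≡ 4563 (mod 5507).

4563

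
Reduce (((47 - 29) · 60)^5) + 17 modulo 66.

5

47 - 29 = 18
18 · 60 = 1080 ≡ 24 (mod 66)
(24)^5 ≡ 54 (mod 66)
54 + 17 = 71 ≡ 5 (mod 66)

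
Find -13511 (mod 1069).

-13511 = -13×1069 + 386, so -13511 ≡ 386 (mod 1069).

386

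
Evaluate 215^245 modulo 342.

Using repeated squaring:
215^1 ≡ 215 (mod 342)
215^2 ≡ 215^2 = 46225 ≡ 55 (mod 342)
215^4 ≡ 55^2 = 3025 ≡ 289 (mod 342)
215^8 ≡ 289^2 = 83521 ≡ 73 (mod 342)
215^16 ≡ 73^2 = 5329 ≡ 199 (mod 342)
215^32 ≡ 199^2 = 39601 ≡ 271 (mod 342)
215^64 ≡ 271^2 = 73441 ≡ 253 (mod 342)
215^128 ≡ 253^2 = 64009 ≡ 55 (mod 342)
215^245 = 215^128 · 215^64 · 215^32 · 215^16 · 215^4 · 215^1 ≡ 55 · 253 · 271 · 199 · 289 · 215 (mod 342).
Accumulate the product:
55 · 253 = 13915 ≡ 235
235 · 271 = 63685 ≡ 73
73 · 199 = 14527 ≡ 163
163 · 289 = 47107 ≡ 253
253 · 215 = 54395 ≡ 17

17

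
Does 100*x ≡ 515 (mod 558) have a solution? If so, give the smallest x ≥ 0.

no solution

gcd(100, 558) = 2, and 2 does not divide 515.
So the congruence has no solution.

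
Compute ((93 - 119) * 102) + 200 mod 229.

93 - 119 = -26 ≡ 203 (mod 229)
203 * 102 = 20706 ≡ 96 (mod 229)
96 + 200 = 296 ≡ 67 (mod 229)

67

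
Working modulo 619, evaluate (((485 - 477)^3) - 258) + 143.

485 - 477 = 8
(8)^3 ≡ 512 (mod 619)
512 - 258 = 254
254 + 143 = 397

397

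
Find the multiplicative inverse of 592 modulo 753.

304

By the extended Euclidean algorithm:
753 = 1*592 + 161
592 = 3*161 + 109
161 = 1*109 + 52
109 = 2*52 + 5
52 = 10*5 + 2
5 = 2*2 + 1
2 = 2*1 + 0
gcd(592, 753) = 1, so the inverse exists.
Back-substitute for 1:
1 = 1*5 − 2*2
  = −2*52 + 21*5
  = 21*109 − 44*52
  = −44*161 + 65*109
  = 65*592 − 239*161
  = −239*753 + 304*592
So 592⁻¹ ≡ 304 (mod 753).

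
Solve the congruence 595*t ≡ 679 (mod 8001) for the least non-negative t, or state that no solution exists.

418

gcd(595, 8001) = 7, and 7 | 679, so solutions exist.
Divide through by 7: 85*t mod 1143 = 97.
85⁻¹ ≡ 511 (mod 1143).
t ≡ 511*97 ≡ 418 (mod 1143).
The smallest non-negative solution is t = 418.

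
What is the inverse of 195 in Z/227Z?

78

227 = 1×195 + 32
195 = 6×32 + 3
32 = 10×3 + 2
3 = 1×2 + 1
2 = 2×1 + 0
gcd(195, 227) = 1, so the inverse exists.
Bézout: 1 = −67×227 + 78×195.
So 195⁻¹ ≡ 78 (mod 227).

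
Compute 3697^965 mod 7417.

5457

3697^1 ≡ 3697 (mod 7417)
3697^2 ≡ 3697^2 = 13667809 ≡ 5695 (mod 7417)
3697^4 ≡ 5695^2 = 32433025 ≡ 5901 (mod 7417)
3697^8 ≡ 5901^2 = 34821801 ≡ 6403 (mod 7417)
3697^16 ≡ 6403^2 = 40998409 ≡ 4650 (mod 7417)
3697^32 ≡ 4650^2 = 21622500 ≡ 1945 (mod 7417)
3697^64 ≡ 1945^2 = 3783025 ≡ 355 (mod 7417)
3697^128 ≡ 355^2 = 126025 ≡ 7353 (mod 7417)
3697^256 ≡ 7353^2 = 54066609 ≡ 4096 (mod 7417)
3697^512 ≡ 4096^2 = 16777216 ≡ 7379 (mod 7417)
3697^965 = 3697^512 × 3697^256 × 3697^128 × 3697^64 × 3697^4 × 3697^1 ≡ 7379 × 4096 × 7353 × 355 × 5901 × 3697 (mod 7417).
Accumulate the product:
7379 × 4096 = 30224384 ≡ 109
109 × 7353 = 801477 ≡ 441
441 × 355 = 156555 ≡ 798
798 × 5901 = 4708998 ≡ 6620
6620 × 3697 = 24474140 ≡ 5457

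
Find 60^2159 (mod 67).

By square-and-multiply:
60^1 ≡ 60 (mod 67)
60^2 ≡ 60^2 = 3600 ≡ 49 (mod 67)
60^4 ≡ 49^2 = 2401 ≡ 56 (mod 67)
60^8 ≡ 56^2 = 3136 ≡ 54 (mod 67)
60^16 ≡ 54^2 = 2916 ≡ 35 (mod 67)
60^32 ≡ 35^2 = 1225 ≡ 19 (mod 67)
60^64 ≡ 19^2 = 361 ≡ 26 (mod 67)
60^128 ≡ 26^2 = 676 ≡ 6 (mod 67)
60^256 ≡ 6^2 = 36 (mod 67)
60^512 ≡ 36^2 = 1296 ≡ 23 (mod 67)
60^1024 ≡ 23^2 = 529 ≡ 60 (mod 67)
60^2048 ≡ 60^2 = 3600 ≡ 49 (mod 67)
60^2159 = 60^2048 · 60^64 · 60^32 · 60^8 · 60^4 · 60^2 · 60^1 ≡ 49 · 26 · 19 · 54 · 56 · 49 · 60 (mod 67).
Accumulate the product:
49 · 26 = 1274 ≡ 1
1 · 19 = 19
19 · 54 = 1026 ≡ 21
21 · 56 = 1176 ≡ 37
37 · 49 = 1813 ≡ 4
4 · 60 = 240 ≡ 39

39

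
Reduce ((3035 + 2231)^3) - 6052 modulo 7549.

3035 + 2231 = 5266
(5266)^3 ≡ 2651 (mod 7549)
2651 - 6052 = -3401 ≡ 4148 (mod 7549)

4148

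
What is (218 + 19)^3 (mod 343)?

223

218 + 19 = 237
(237)^3 ≡ 223 (mod 343)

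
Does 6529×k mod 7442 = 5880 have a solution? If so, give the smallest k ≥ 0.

gcd(6529, 7442) = 1, so a unique solution mod 7442 exists.
6529⁻¹ ≡ 6741 (mod 7442).
k ≡ 6741×5880 ≡ 988 (mod 7442).

988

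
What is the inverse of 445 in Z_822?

Run the extended Euclidean algorithm:
822 = 1×445 + 377
445 = 1×377 + 68
377 = 5×68 + 37
68 = 1×37 + 31
37 = 1×31 + 6
31 = 5×6 + 1
6 = 6×1 + 0
gcd(445, 822) = 1, so the inverse exists.
Back-substitute for 1:
1 = 1×31 − 5×6
  = −5×37 + 6×31
  = 6×68 − 11×37
  = −11×377 + 61×68
  = 61×445 − 72×377
  = −72×822 + 133×445
So 445⁻¹ ≡ 133 (mod 822).

133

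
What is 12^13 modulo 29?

By square-and-multiply:
12^1 ≡ 12 (mod 29)
12^2 ≡ 12^2 = 144 ≡ 28 (mod 29)
12^4 ≡ 28^2 = 784 ≡ 1 (mod 29)
12^8 ≡ 1^2 = 1 (mod 29)
12^13 = 12^8 × 12^4 × 12^1 ≡ 1 × 1 × 12 (mod 29).
Accumulate the product:
1 × 1 = 1
1 × 12 = 12

12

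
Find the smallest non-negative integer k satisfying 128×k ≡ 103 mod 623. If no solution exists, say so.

580

gcd(128, 623) = 1, so a unique solution mod 623 exists.
128⁻¹ ≡ 550 (mod 623).
k ≡ 550×103 ≡ 580 (mod 623).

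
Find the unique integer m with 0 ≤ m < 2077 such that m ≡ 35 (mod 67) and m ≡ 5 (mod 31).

1710

67⁻¹ mod 31: 67*25 ≡ 1 (mod 31), so 67⁻¹ ≡ 25.
m = 35 + 67*((5 − 35)*25 mod 31) = 35 + 67*25 = 1710.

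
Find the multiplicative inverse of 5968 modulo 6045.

157

6045 = 1·5968 + 77
5968 = 77·77 + 39
77 = 1·39 + 38
39 = 1·38 + 1
38 = 38·1 + 0
gcd(5968, 6045) = 1, so the inverse exists.
Back-substitute for 1:
1 = 1·39 − 1·38
  = −1·77 + 2·39
  = 2·5968 − 155·77
  = −155·6045 + 157·5968
So 5968⁻¹ ≡ 157 (mod 6045).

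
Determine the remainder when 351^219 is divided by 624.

351^1 ≡ 351 (mod 624)
351^2 ≡ 351^2 = 123201 ≡ 273 (mod 624)
351^4 ≡ 273^2 = 74529 ≡ 273 (mod 624)
351^8 ≡ 273^2 = 74529 ≡ 273 (mod 624)
351^16 ≡ 273^2 = 74529 ≡ 273 (mod 624)
351^32 ≡ 273^2 = 74529 ≡ 273 (mod 624)
351^64 ≡ 273^2 = 74529 ≡ 273 (mod 624)
351^128 ≡ 273^2 = 74529 ≡ 273 (mod 624)
351^219 = 351^128 * 351^64 * 351^16 * 351^8 * 351^2 * 351^1 ≡ 273 * 273 * 273 * 273 * 273 * 351 (mod 624).
Accumulate the product:
273 * 273 = 74529 ≡ 273
273 * 273 = 74529 ≡ 273
273 * 273 = 74529 ≡ 273
273 * 273 = 74529 ≡ 273
273 * 351 = 95823 ≡ 351

351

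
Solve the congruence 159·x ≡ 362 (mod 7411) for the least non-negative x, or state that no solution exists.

gcd(159, 7411) = 1, so a unique solution mod 7411 exists.
159⁻¹ ≡ 2750 (mod 7411).
x ≡ 2750·362 ≡ 2426 (mod 7411).

2426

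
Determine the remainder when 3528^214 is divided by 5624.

104

By square-and-multiply:
214 in binary is 11010110, i.e. 214 = 128 + 64 + 16 + 4 + 2.
3528^1 ≡ 3528 (mod 5624)
3528^2 ≡ 3528^2 = 12446784 ≡ 872 (mod 5624)
3528^4 ≡ 872^2 = 760384 ≡ 1144 (mod 5624)
3528^8 ≡ 1144^2 = 1308736 ≡ 3968 (mod 5624)
3528^16 ≡ 3968^2 = 15745024 ≡ 3448 (mod 5624)
3528^32 ≡ 3448^2 = 11888704 ≡ 5192 (mod 5624)
3528^64 ≡ 5192^2 = 26956864 ≡ 1032 (mod 5624)
3528^128 ≡ 1032^2 = 1065024 ≡ 2088 (mod 5624)
3528^214 = 3528^128 * 3528^64 * 3528^16 * 3528^4 * 3528^2 ≡ 2088 * 1032 * 3448 * 1144 * 872 (mod 5624).
Accumulate the product:
2088 * 1032 = 2154816 ≡ 824
824 * 3448 = 2841152 ≡ 1032
1032 * 1144 = 1180608 ≡ 5192
5192 * 872 = 4527424 ≡ 104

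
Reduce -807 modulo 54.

3

-807 = -15*54 + 3, so -807 ≡ 3 (mod 54).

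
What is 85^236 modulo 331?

111

236 in binary is 11101100, i.e. 236 = 128 + 64 + 32 + 8 + 4.
85^1 ≡ 85 (mod 331)
85^2 ≡ 85^2 = 7225 ≡ 274 (mod 331)
85^4 ≡ 274^2 = 75076 ≡ 270 (mod 331)
85^8 ≡ 270^2 = 72900 ≡ 80 (mod 331)
85^16 ≡ 80^2 = 6400 ≡ 111 (mod 331)
85^32 ≡ 111^2 = 12321 ≡ 74 (mod 331)
85^64 ≡ 74^2 = 5476 ≡ 180 (mod 331)
85^128 ≡ 180^2 = 32400 ≡ 293 (mod 331)
85^236 = 85^128 * 85^64 * 85^32 * 85^8 * 85^4 ≡ 293 * 180 * 74 * 80 * 270 (mod 331).
Accumulate the product:
293 * 180 = 52740 ≡ 111
111 * 74 = 8214 ≡ 270
270 * 80 = 21600 ≡ 85
85 * 270 = 22950 ≡ 111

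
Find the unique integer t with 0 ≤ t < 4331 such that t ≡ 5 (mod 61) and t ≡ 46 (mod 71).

61⁻¹ mod 71: 61×7 ≡ 1 (mod 71), so 61⁻¹ ≡ 7.
t = 5 + 61×((46 − 5)×7 mod 71) = 5 + 61×3 = 188.

188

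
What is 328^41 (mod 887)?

223

Using repeated squaring:
328^1 ≡ 328 (mod 887)
328^2 ≡ 328^2 = 107584 ≡ 257 (mod 887)
328^4 ≡ 257^2 = 66049 ≡ 411 (mod 887)
328^8 ≡ 411^2 = 168921 ≡ 391 (mod 887)
328^16 ≡ 391^2 = 152881 ≡ 317 (mod 887)
328^32 ≡ 317^2 = 100489 ≡ 258 (mod 887)
328^41 = 328^32 · 328^8 · 328^1 ≡ 258 · 391 · 328 (mod 887).
Accumulate the product:
258 · 391 = 100878 ≡ 647
647 · 328 = 212216 ≡ 223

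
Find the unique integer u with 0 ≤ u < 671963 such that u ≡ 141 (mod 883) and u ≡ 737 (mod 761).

883⁻¹ mod 761: 883×131 ≡ 1 (mod 761), so 883⁻¹ ≡ 131.
u = 141 + 883×((737 − 141)×131 mod 761) = 141 + 883×454 = 401023.
Check: 401023 mod 883 = 141, 401023 mod 761 = 737. ✓

401023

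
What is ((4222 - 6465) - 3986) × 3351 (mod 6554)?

4222 - 6465 = -2243 ≡ 4311 (mod 6554)
4311 - 3986 = 325
325 × 3351 = 1089075 ≡ 1111 (mod 6554)

1111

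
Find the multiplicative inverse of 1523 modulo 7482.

Run the extended Euclidean algorithm:
7482 = 4·1523 + 1390
1523 = 1·1390 + 133
1390 = 10·133 + 60
133 = 2·60 + 13
60 = 4·13 + 8
13 = 1·8 + 5
8 = 1·5 + 3
5 = 1·3 + 2
3 = 1·2 + 1
2 = 2·1 + 0
gcd(1523, 7482) = 1, so the inverse exists.
Back-substitute for 1:
1 = 1·3 − 1·2
  = −1·5 + 2·3
  = 2·8 − 3·5
  = −3·13 + 5·8
  = 5·60 − 23·13
  = −23·133 + 51·60
  = 51·1390 − 533·133
  = −533·1523 + 584·1390
  = 584·7482 − 2869·1523
So 1523⁻¹ ≡ −2869 ≡ 4613 (mod 7482).

4613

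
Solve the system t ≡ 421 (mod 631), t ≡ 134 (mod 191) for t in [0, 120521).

631⁻¹ mod 191: 631·56 ≡ 1 (mod 191), so 631⁻¹ ≡ 56.
t = 421 + 631·((134 − 421)·56 mod 191) = 421 + 631·163 = 103274.

103274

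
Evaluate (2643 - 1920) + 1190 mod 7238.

1913

2643 - 1920 = 723
723 + 1190 = 1913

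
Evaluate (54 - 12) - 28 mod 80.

14

54 - 12 = 42
42 - 28 = 14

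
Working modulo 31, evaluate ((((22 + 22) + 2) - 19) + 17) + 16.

22 + 22 = 44 ≡ 13 (mod 31)
13 + 2 = 15
15 - 19 = -4 ≡ 27 (mod 31)
27 + 17 = 44 ≡ 13 (mod 31)
13 + 16 = 29

29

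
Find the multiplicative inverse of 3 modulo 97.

65

97 = 32*3 + 1
3 = 3*1 + 0
gcd(3, 97) = 1, so the inverse exists.
Back-substitute for 1:
1 = 1*97 − 32*3
So 3⁻¹ ≡ −32 ≡ 65 (mod 97).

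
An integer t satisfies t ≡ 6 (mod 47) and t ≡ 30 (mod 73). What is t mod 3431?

47⁻¹ mod 73: 47·14 ≡ 1 (mod 73), so 47⁻¹ ≡ 14.
t = 6 + 47·((30 − 6)·14 mod 73) = 6 + 47·44 = 2074.

2074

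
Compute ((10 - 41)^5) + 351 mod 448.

192

10 - 41 = -31 ≡ 417 (mod 448)
(417)^5 ≡ 289 (mod 448)
289 + 351 = 640 ≡ 192 (mod 448)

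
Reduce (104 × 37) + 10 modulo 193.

104 × 37 = 3848 ≡ 181 (mod 193)
181 + 10 = 191

191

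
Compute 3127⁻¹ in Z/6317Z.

Run the extended Euclidean algorithm:
6317 = 2*3127 + 63
3127 = 49*63 + 40
63 = 1*40 + 23
40 = 1*23 + 17
23 = 1*17 + 6
17 = 2*6 + 5
6 = 1*5 + 1
5 = 5*1 + 0
gcd(3127, 6317) = 1, so the inverse exists.
Bézout: 1 = 546*6317 − 1103*3127.
So 3127⁻¹ ≡ −1103 ≡ 5214 (mod 6317).

5214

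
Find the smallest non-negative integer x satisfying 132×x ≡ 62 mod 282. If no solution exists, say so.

gcd(132, 282) = 6, and 6 does not divide 62.
So the congruence has no solution.

no solution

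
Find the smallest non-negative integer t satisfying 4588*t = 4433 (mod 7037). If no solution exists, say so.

116

gcd(4588, 7037) = 31, and 31 | 4433, so solutions exist.
Divide through by 31: 148*t ≡ 143 (mod 227).
148⁻¹ ≡ 204 (mod 227).
t ≡ 204*143 ≡ 116 (mod 227).
The smallest non-negative solution is t = 116.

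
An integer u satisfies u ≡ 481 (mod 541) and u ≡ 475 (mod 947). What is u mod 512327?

541⁻¹ mod 947: 541*940 ≡ 1 (mod 947), so 541⁻¹ ≡ 940.
u = 481 + 541*((475 − 481)*940 mod 947) = 481 + 541*42 = 23203.
Check: 23203 mod 541 = 481, 23203 mod 947 = 475. ✓

23203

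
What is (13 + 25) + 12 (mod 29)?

21

13 + 25 = 38 ≡ 9 (mod 29)
9 + 12 = 21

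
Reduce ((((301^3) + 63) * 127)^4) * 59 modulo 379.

(301)^3 ≡ 335 (mod 379)
335 + 63 = 398 ≡ 19 (mod 379)
19 * 127 = 2413 ≡ 139 (mod 379)
(139)^4 ≡ 64 (mod 379)
64 * 59 = 3776 ≡ 365 (mod 379)

365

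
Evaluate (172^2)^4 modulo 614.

314

(172)^2 ≡ 112 (mod 614)
(112)^4 ≡ 314 (mod 614)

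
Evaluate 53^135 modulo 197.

135 in binary is 10000111, i.e. 135 = 128 + 4 + 2 + 1.
53^1 ≡ 53 (mod 197)
53^2 ≡ 53^2 = 2809 ≡ 51 (mod 197)
53^4 ≡ 51^2 = 2601 ≡ 40 (mod 197)
53^8 ≡ 40^2 = 1600 ≡ 24 (mod 197)
53^16 ≡ 24^2 = 576 ≡ 182 (mod 197)
53^32 ≡ 182^2 = 33124 ≡ 28 (mod 197)
53^64 ≡ 28^2 = 784 ≡ 193 (mod 197)
53^128 ≡ 193^2 = 37249 ≡ 16 (mod 197)
53^135 = 53^128 · 53^4 · 53^2 · 53^1 ≡ 16 · 40 · 51 · 53 (mod 197).
Accumulate the product:
16 · 40 = 640 ≡ 49
49 · 51 = 2499 ≡ 135
135 · 53 = 7155 ≡ 63

63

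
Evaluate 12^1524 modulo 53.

By square-and-multiply:
1524 in binary is 10111110100, i.e. 1524 = 1024 + 256 + 128 + 64 + 32 + 16 + 4.
12^1 ≡ 12 (mod 53)
12^2 ≡ 12^2 = 144 ≡ 38 (mod 53)
12^4 ≡ 38^2 = 1444 ≡ 13 (mod 53)
12^8 ≡ 13^2 = 169 ≡ 10 (mod 53)
12^16 ≡ 10^2 = 100 ≡ 47 (mod 53)
12^32 ≡ 47^2 = 2209 ≡ 36 (mod 53)
12^64 ≡ 36^2 = 1296 ≡ 24 (mod 53)
12^128 ≡ 24^2 = 576 ≡ 46 (mod 53)
12^256 ≡ 46^2 = 2116 ≡ 49 (mod 53)
12^512 ≡ 49^2 = 2401 ≡ 16 (mod 53)
12^1024 ≡ 16^2 = 256 ≡ 44 (mod 53)
12^1524 = 12^1024 × 12^256 × 12^128 × 12^64 × 12^32 × 12^16 × 12^4 ≡ 44 × 49 × 46 × 24 × 36 × 47 × 13 (mod 53).
Accumulate the product:
44 × 49 = 2156 ≡ 36
36 × 46 = 1656 ≡ 13
13 × 24 = 312 ≡ 47
47 × 36 = 1692 ≡ 49
49 × 47 = 2303 ≡ 24
24 × 13 = 312 ≡ 47

47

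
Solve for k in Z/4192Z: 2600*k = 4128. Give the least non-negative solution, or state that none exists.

gcd(2600, 4192) = 8, and 8 | 4128, so solutions exist.
Divide through by 8: 325*k ≡ 516 mod 524.
325⁻¹ ≡ 445 (mod 524).
k ≡ 445*516 ≡ 108 (mod 524).
The smallest non-negative solution is k = 108.

108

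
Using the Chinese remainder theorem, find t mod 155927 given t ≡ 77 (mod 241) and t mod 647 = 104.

241⁻¹ mod 647: 241·298 ≡ 1 (mod 647), so 241⁻¹ ≡ 298.
t = 77 + 241·((104 − 77)·298 mod 647) = 77 + 241·282 = 68039.

68039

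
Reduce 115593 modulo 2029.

115593 = 56*2029 + 1969, so 115593 ≡ 1969 (mod 2029).

1969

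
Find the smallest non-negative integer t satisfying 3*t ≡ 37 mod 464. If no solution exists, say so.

167

gcd(3, 464) = 1, so a unique solution mod 464 exists.
3⁻¹ ≡ 155 (mod 464).
t ≡ 155*37 ≡ 167 (mod 464).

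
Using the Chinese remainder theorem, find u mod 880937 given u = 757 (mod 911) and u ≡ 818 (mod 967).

911⁻¹ mod 967: 911×259 ≡ 1 (mod 967), so 911⁻¹ ≡ 259.
u = 757 + 911×((818 − 757)×259 mod 967) = 757 + 911×327 = 298654.

298654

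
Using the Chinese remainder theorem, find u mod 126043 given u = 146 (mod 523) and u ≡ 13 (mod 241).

523⁻¹ mod 241: 523·194 ≡ 1 (mod 241), so 523⁻¹ ≡ 194.
u = 146 + 523·((13 − 146)·194 mod 241) = 146 + 523·226 = 118344.

118344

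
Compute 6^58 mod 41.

58 in binary is 111010, i.e. 58 = 32 + 16 + 8 + 2.
6^1 ≡ 6 (mod 41)
6^2 ≡ 6^2 = 36 (mod 41)
6^4 ≡ 36^2 = 1296 ≡ 25 (mod 41)
6^8 ≡ 25^2 = 625 ≡ 10 (mod 41)
6^16 ≡ 10^2 = 100 ≡ 18 (mod 41)
6^32 ≡ 18^2 = 324 ≡ 37 (mod 41)
6^58 = 6^32 · 6^16 · 6^8 · 6^2 ≡ 37 · 18 · 10 · 36 (mod 41).
Accumulate the product:
37 · 18 = 666 ≡ 10
10 · 10 = 100 ≡ 18
18 · 36 = 648 ≡ 33

33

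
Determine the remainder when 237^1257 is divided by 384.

141

1257 in binary is 10011101001, i.e. 1257 = 1024 + 128 + 64 + 32 + 8 + 1.
237^1 ≡ 237 (mod 384)
237^2 ≡ 237^2 = 56169 ≡ 105 (mod 384)
237^4 ≡ 105^2 = 11025 ≡ 273 (mod 384)
237^8 ≡ 273^2 = 74529 ≡ 33 (mod 384)
237^16 ≡ 33^2 = 1089 ≡ 321 (mod 384)
237^32 ≡ 321^2 = 103041 ≡ 129 (mod 384)
237^64 ≡ 129^2 = 16641 ≡ 129 (mod 384)
237^128 ≡ 129^2 = 16641 ≡ 129 (mod 384)
237^256 ≡ 129^2 = 16641 ≡ 129 (mod 384)
237^512 ≡ 129^2 = 16641 ≡ 129 (mod 384)
237^1024 ≡ 129^2 = 16641 ≡ 129 (mod 384)
237^1257 = 237^1024 × 237^128 × 237^64 × 237^32 × 237^8 × 237^1 ≡ 129 × 129 × 129 × 129 × 33 × 237 (mod 384).
Accumulate the product:
129 × 129 = 16641 ≡ 129
129 × 129 = 16641 ≡ 129
129 × 129 = 16641 ≡ 129
129 × 33 = 4257 ≡ 33
33 × 237 = 7821 ≡ 141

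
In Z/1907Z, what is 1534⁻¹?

1907 = 1·1534 + 373
1534 = 4·373 + 42
373 = 8·42 + 37
42 = 1·37 + 5
37 = 7·5 + 2
5 = 2·2 + 1
2 = 2·1 + 0
gcd(1534, 1907) = 1, so the inverse exists.
Back-substitute for 1:
1 = 1·5 − 2·2
  = −2·37 + 15·5
  = 15·42 − 17·37
  = −17·373 + 151·42
  = 151·1534 − 621·373
  = −621·1907 + 772·1534
So 1534⁻¹ ≡ 772 (mod 1907).

772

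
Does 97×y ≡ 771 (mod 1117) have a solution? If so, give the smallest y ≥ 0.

gcd(97, 1117) = 1, so a unique solution mod 1117 exists.
97⁻¹ ≡ 737 (mod 1117).
y ≡ 737×771 ≡ 791 (mod 1117).

791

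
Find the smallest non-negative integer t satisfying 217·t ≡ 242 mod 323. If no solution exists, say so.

gcd(217, 323) = 1, so a unique solution mod 323 exists.
217⁻¹ ≡ 259 (mod 323).
t ≡ 259·242 ≡ 16 (mod 323).

16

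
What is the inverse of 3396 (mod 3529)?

398

By the extended Euclidean algorithm:
3529 = 1×3396 + 133
3396 = 25×133 + 71
133 = 1×71 + 62
71 = 1×62 + 9
62 = 6×9 + 8
9 = 1×8 + 1
8 = 8×1 + 0
gcd(3396, 3529) = 1, so the inverse exists.
Back-substitute for 1:
1 = 1×9 − 1×8
  = −1×62 + 7×9
  = 7×71 − 8×62
  = −8×133 + 15×71
  = 15×3396 − 383×133
  = −383×3529 + 398×3396
So 3396⁻¹ ≡ 398 (mod 3529).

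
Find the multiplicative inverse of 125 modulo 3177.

305

3177 = 25·125 + 52
125 = 2·52 + 21
52 = 2·21 + 10
21 = 2·10 + 1
10 = 10·1 + 0
gcd(125, 3177) = 1, so the inverse exists.
Bézout: 1 = −12·3177 + 305·125.
So 125⁻¹ ≡ 305 (mod 3177).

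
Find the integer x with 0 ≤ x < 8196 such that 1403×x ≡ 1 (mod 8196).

Run the extended Euclidean algorithm:
8196 = 5·1403 + 1181
1403 = 1·1181 + 222
1181 = 5·222 + 71
222 = 3·71 + 9
71 = 7·9 + 8
9 = 1·8 + 1
8 = 8·1 + 0
gcd(1403, 8196) = 1, so the inverse exists.
Bézout: 1 = −158·8196 + 923·1403.
So 1403⁻¹ ≡ 923 (mod 8196).

923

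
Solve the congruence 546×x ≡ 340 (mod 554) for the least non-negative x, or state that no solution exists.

gcd(546, 554) = 2, and 2 | 340, so solutions exist.
Divide through by 2: 273×x mod 277 = 170.
273⁻¹ ≡ 69 (mod 277).
x ≡ 69×170 ≡ 96 (mod 277).
The smallest non-negative solution is x = 96.

96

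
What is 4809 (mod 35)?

4809 = 137*35 + 14, so 4809 ≡ 14 (mod 35).

14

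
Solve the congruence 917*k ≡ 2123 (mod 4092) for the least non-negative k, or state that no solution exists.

gcd(917, 4092) = 1, so a unique solution mod 4092 exists.
917⁻¹ ≡ 3677 (mod 4092).
k ≡ 3677*2123 ≡ 2827 (mod 4092).

2827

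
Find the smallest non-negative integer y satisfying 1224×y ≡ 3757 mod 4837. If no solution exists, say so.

gcd(1224, 4837) = 1, so a unique solution mod 4837 exists.
1224⁻¹ ≡ 328 (mod 4837).
y ≡ 328×3757 ≡ 3698 (mod 4837).

3698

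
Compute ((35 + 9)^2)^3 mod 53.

35 + 9 = 44
(44)^2 ≡ 28 (mod 53)
(28)^3 ≡ 10 (mod 53)

10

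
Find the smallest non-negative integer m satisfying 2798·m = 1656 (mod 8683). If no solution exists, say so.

gcd(2798, 8683) = 1, so a unique solution mod 8683 exists.
2798⁻¹ ≡ 8022 (mod 8683).
m ≡ 8022·1656 ≡ 8125 (mod 8683).

8125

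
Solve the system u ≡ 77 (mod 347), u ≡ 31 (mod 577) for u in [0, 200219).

80234

347⁻¹ mod 577: 347×434 ≡ 1 (mod 577), so 347⁻¹ ≡ 434.
u = 77 + 347×((31 − 77)×434 mod 577) = 77 + 347×231 = 80234.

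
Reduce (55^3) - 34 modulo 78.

45

(55)^3 ≡ 1 (mod 78)
1 - 34 = -33 ≡ 45 (mod 78)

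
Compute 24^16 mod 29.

25

By square-and-multiply:
24^1 ≡ 24 (mod 29)
24^2 ≡ 24^2 = 576 ≡ 25 (mod 29)
24^4 ≡ 25^2 = 625 ≡ 16 (mod 29)
24^8 ≡ 16^2 = 256 ≡ 24 (mod 29)
24^16 ≡ 24^2 = 576 ≡ 25 (mod 29)
So 24^16 ≡ 25 (mod 29).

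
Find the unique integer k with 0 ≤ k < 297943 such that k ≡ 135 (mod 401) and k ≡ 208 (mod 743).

401⁻¹ mod 743: 401*63 ≡ 1 (mod 743), so 401⁻¹ ≡ 63.
k = 135 + 401*((208 − 135)*63 mod 743) = 135 + 401*141 = 56676.

56676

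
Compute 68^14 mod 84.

14 in binary is 1110, i.e. 14 = 8 + 4 + 2.
68^1 ≡ 68 (mod 84)
68^2 ≡ 68^2 = 4624 ≡ 4 (mod 84)
68^4 ≡ 4^2 = 16 (mod 84)
68^8 ≡ 16^2 = 256 ≡ 4 (mod 84)
68^14 = 68^8 × 68^4 × 68^2 ≡ 4 × 16 × 4 (mod 84).
Accumulate the product:
4 × 16 = 64
64 × 4 = 256 ≡ 4

4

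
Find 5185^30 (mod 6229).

5004

Using repeated squaring:
30 in binary is 11110, i.e. 30 = 16 + 8 + 4 + 2.
5185^1 ≡ 5185 (mod 6229)
5185^2 ≡ 5185^2 = 26884225 ≡ 6090 (mod 6229)
5185^4 ≡ 6090^2 = 37088100 ≡ 634 (mod 6229)
5185^8 ≡ 634^2 = 401956 ≡ 3300 (mod 6229)
5185^16 ≡ 3300^2 = 10890000 ≡ 1708 (mod 6229)
5185^30 = 5185^16 * 5185^8 * 5185^4 * 5185^2 ≡ 1708 * 3300 * 634 * 6090 (mod 6229).
Accumulate the product:
1708 * 3300 = 5636400 ≡ 5384
5384 * 634 = 3413456 ≡ 6193
6193 * 6090 = 37715370 ≡ 5004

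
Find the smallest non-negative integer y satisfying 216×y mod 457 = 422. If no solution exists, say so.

gcd(216, 457) = 1, so a unique solution mod 457 exists.
216⁻¹ ≡ 201 (mod 457).
y ≡ 201×422 ≡ 277 (mod 457).

277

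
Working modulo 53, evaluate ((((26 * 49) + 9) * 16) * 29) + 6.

22

26 * 49 = 1274 ≡ 2 (mod 53)
2 + 9 = 11
11 * 16 = 176 ≡ 17 (mod 53)
17 * 29 = 493 ≡ 16 (mod 53)
16 + 6 = 22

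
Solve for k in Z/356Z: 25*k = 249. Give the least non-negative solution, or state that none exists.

309

gcd(25, 356) = 1, so a unique solution mod 356 exists.
25⁻¹ ≡ 57 (mod 356).
k ≡ 57*249 ≡ 309 (mod 356).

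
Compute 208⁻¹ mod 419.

By the extended Euclidean algorithm:
419 = 2·208 + 3
208 = 69·3 + 1
3 = 3·1 + 0
gcd(208, 419) = 1, so the inverse exists.
Bézout: 1 = −69·419 + 139·208.
So 208⁻¹ ≡ 139 (mod 419).

139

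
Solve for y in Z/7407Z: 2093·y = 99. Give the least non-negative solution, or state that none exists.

1359

gcd(2093, 7407) = 1, so a unique solution mod 7407 exists.
2093⁻¹ ≡ 1136 (mod 7407).
y ≡ 1136·99 ≡ 1359 (mod 7407).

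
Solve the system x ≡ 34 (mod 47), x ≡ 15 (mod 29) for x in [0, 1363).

363

47⁻¹ mod 29: 47·21 ≡ 1 (mod 29), so 47⁻¹ ≡ 21.
x = 34 + 47·((15 − 34)·21 mod 29) = 34 + 47·7 = 363.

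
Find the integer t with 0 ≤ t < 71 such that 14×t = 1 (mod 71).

71 = 5·14 + 1
14 = 14·1 + 0
gcd(14, 71) = 1, so the inverse exists.
Back-substitute for 1:
1 = 1·71 − 5·14
So 14⁻¹ ≡ −5 ≡ 66 (mod 71).

66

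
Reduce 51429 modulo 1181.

51429 = 43·1181 + 646, so 51429 ≡ 646 (mod 1181).

646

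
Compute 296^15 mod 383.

347

Compute successive squares:
296^1 ≡ 296 (mod 383)
296^2 ≡ 296^2 = 87616 ≡ 292 (mod 383)
296^4 ≡ 292^2 = 85264 ≡ 238 (mod 383)
296^8 ≡ 238^2 = 56644 ≡ 343 (mod 383)
296^15 = 296^8 · 296^4 · 296^2 · 296^1 ≡ 343 · 238 · 292 · 296 (mod 383).
Accumulate the product:
343 · 238 = 81634 ≡ 55
55 · 292 = 16060 ≡ 357
357 · 296 = 105672 ≡ 347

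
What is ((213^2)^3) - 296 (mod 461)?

(213)^2 ≡ 191 (mod 461)
(191)^3 ≡ 317 (mod 461)
317 - 296 = 21

21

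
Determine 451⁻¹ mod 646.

By the extended Euclidean algorithm:
646 = 1*451 + 195
451 = 2*195 + 61
195 = 3*61 + 12
61 = 5*12 + 1
12 = 12*1 + 0
gcd(451, 646) = 1, so the inverse exists.
Bézout: 1 = −37*646 + 53*451.
So 451⁻¹ ≡ 53 (mod 646).

53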